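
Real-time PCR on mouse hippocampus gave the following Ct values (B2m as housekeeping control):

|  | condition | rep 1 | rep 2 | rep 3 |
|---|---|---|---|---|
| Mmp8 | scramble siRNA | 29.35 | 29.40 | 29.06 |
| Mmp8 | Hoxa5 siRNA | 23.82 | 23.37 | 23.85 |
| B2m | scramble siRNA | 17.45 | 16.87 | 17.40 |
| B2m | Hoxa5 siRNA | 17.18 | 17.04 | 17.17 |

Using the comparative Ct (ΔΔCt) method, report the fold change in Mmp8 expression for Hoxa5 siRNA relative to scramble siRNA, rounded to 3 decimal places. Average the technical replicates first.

Mean Ct: Mmp8 scramble siRNA 29.270; Mmp8 Hoxa5 siRNA 23.680; B2m scramble siRNA 17.240; B2m Hoxa5 siRNA 17.130
ΔCt(scramble siRNA) = 29.270 − 17.240 = 12.030
ΔCt(Hoxa5 siRNA) = 23.680 − 17.130 = 6.550
ΔΔCt = 6.550 − 12.030 = -5.480
Fold change = 2^(−(-5.480)) = 2^5.480 = 44.6318

44.632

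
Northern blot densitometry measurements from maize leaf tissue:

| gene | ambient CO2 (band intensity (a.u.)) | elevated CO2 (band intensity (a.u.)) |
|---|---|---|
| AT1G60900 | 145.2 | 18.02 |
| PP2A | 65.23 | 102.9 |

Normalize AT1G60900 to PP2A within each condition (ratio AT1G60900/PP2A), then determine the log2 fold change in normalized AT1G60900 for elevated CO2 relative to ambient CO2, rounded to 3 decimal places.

-3.668

AT1G60900/PP2A (ambient CO2) = 145.2 / 65.23 = 2.226
AT1G60900/PP2A (elevated CO2) = 18.02 / 102.9 = 0.17512
Fold change = 0.17512 / 2.226 = 0.0787
log2(0.0787) = -3.6680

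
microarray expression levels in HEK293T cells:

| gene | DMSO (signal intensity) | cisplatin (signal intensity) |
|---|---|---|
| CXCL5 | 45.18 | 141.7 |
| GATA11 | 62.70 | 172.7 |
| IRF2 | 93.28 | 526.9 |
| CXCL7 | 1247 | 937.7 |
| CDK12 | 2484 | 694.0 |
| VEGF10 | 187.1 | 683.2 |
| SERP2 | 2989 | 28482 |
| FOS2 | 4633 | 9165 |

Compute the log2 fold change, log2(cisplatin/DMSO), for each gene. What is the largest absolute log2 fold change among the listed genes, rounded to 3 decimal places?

3.252

log2(141.7/45.18) = 1.649  (CXCL5)
log2(172.7/62.70) = 1.462  (GATA11)
log2(526.9/93.28) = 2.498  (IRF2)
log2(937.7/1247) = -0.411  (CXCL7)
log2(694.0/2484) = -1.840  (CDK12)
log2(683.2/187.1) = 1.868  (VEGF10)
log2(28482/2989) = 3.252  (SERP2)
log2(9165/4633) = 0.984  (FOS2)
The largest magnitude belongs to SERP2.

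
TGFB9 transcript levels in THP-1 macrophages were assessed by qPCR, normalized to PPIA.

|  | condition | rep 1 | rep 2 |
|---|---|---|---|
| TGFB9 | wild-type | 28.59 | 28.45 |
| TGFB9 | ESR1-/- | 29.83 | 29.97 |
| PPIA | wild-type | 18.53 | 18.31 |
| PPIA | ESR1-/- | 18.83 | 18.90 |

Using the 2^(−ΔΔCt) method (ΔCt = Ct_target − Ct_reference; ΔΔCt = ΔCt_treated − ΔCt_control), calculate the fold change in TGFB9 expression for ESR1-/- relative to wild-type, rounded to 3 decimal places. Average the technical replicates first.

Mean Ct: TGFB9 wild-type 28.520; TGFB9 ESR1-/- 29.900; PPIA wild-type 18.420; PPIA ESR1-/- 18.865
ΔCt(wild-type) = 28.520 − 18.420 = 10.100
ΔCt(ESR1-/-) = 29.900 − 18.865 = 11.035
ΔΔCt = 11.035 − 10.100 = 0.935
Fold change = 2^(−0.935) = 0.5230

0.523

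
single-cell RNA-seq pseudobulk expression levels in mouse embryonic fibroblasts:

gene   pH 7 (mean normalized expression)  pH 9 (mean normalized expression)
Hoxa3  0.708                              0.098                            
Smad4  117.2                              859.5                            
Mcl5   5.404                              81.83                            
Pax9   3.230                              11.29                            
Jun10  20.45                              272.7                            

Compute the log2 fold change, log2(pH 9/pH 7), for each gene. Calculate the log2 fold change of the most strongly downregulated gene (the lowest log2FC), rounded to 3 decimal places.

-2.853

log2(0.098/0.708) = -2.853  (Hoxa3)
log2(859.5/117.2) = 2.875  (Smad4)
log2(81.83/5.404) = 3.921  (Mcl5)
log2(11.29/3.230) = 1.805  (Pax9)
log2(272.7/20.45) = 3.737  (Jun10)
Hoxa3 is most strongly downregulated.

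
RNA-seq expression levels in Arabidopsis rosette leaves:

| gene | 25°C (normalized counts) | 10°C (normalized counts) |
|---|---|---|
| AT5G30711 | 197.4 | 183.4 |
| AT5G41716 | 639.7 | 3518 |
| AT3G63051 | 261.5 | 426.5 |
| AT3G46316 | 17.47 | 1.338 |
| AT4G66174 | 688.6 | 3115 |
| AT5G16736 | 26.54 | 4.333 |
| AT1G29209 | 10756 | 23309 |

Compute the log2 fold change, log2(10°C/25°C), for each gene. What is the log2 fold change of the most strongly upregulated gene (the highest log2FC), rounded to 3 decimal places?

2.459

log2(183.4/197.4) = -0.106  (AT5G30711)
log2(3518/639.7) = 2.459  (AT5G41716)
log2(426.5/261.5) = 0.706  (AT3G63051)
log2(1.338/17.47) = -3.707  (AT3G46316)
log2(3115/688.6) = 2.177  (AT4G66174)
log2(4.333/26.54) = -2.615  (AT5G16736)
log2(23309/10756) = 1.116  (AT1G29209)
AT5G41716 is most strongly upregulated.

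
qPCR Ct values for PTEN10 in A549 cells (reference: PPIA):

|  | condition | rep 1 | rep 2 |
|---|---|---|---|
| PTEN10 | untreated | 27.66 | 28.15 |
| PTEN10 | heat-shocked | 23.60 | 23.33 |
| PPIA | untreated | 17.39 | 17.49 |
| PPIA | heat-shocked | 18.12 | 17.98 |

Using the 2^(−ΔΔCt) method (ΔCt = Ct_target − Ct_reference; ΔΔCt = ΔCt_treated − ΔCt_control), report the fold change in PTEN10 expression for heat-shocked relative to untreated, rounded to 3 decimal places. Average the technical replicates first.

Mean Ct: PTEN10 untreated 27.905; PTEN10 heat-shocked 23.465; PPIA untreated 17.440; PPIA heat-shocked 18.050
ΔCt(untreated) = 27.905 − 17.440 = 10.465
ΔCt(heat-shocked) = 23.465 − 18.050 = 5.415
ΔΔCt = 5.415 − 10.465 = -5.050
Fold change = 2^(−(-5.050)) = 2^5.050 = 33.1285

33.128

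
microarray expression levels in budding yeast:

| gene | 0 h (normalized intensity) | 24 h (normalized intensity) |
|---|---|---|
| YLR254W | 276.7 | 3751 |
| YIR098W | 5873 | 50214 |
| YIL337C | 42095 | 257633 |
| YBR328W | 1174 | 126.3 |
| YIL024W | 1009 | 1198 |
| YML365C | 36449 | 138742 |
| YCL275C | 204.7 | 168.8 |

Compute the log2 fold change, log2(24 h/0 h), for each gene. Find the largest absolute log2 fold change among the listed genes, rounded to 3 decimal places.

log2(3751/276.7) = 3.761  (YLR254W)
log2(50214/5873) = 3.096  (YIR098W)
log2(257633/42095) = 2.614  (YIL337C)
log2(126.3/1174) = -3.217  (YBR328W)
log2(1198/1009) = 0.248  (YIL024W)
log2(138742/36449) = 1.928  (YML365C)
log2(168.8/204.7) = -0.278  (YCL275C)
The largest magnitude belongs to YLR254W.

3.761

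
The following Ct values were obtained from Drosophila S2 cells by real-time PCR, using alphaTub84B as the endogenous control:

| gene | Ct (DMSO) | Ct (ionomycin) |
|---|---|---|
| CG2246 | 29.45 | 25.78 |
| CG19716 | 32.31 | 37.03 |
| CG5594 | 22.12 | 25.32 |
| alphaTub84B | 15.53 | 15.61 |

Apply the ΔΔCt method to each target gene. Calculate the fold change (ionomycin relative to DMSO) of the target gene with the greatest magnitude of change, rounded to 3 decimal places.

CG2246: ΔΔCt = (25.78−15.61) − (29.45−15.53) = 10.17 − 13.92 = -3.75; fold change = 2^3.75 = 13.454
CG19716: ΔΔCt = (37.03−15.61) − (32.31−15.53) = 21.42 − 16.78 = 4.64; fold change = 2^-4.64 = 0.040
CG5594: ΔΔCt = (25.32−15.61) − (22.12−15.53) = 9.71 − 6.59 = 3.12; fold change = 2^-3.12 = 0.115
CG19716 has the largest |ΔΔCt| = 4.64.

0.040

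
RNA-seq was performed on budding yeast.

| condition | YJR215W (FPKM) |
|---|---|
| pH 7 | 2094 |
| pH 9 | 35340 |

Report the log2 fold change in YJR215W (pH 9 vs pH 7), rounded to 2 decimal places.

4.08

Fold change = 35340 / 2094 = 16.8768
log2(16.8768) = 4.077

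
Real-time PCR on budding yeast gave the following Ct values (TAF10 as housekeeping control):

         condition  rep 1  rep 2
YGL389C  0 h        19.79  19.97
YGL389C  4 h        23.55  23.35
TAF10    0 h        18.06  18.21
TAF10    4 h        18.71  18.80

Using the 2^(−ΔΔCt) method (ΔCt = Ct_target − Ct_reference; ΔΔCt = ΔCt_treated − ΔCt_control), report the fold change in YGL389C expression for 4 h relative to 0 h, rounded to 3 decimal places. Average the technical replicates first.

0.129

Mean Ct: YGL389C 0 h 19.880; YGL389C 4 h 23.450; TAF10 0 h 18.135; TAF10 4 h 18.755
ΔCt(0 h) = 19.880 − 18.135 = 1.745
ΔCt(4 h) = 23.450 − 18.755 = 4.695
ΔΔCt = 4.695 − 1.745 = 2.950
Fold change = 2^(−2.950) = 0.1294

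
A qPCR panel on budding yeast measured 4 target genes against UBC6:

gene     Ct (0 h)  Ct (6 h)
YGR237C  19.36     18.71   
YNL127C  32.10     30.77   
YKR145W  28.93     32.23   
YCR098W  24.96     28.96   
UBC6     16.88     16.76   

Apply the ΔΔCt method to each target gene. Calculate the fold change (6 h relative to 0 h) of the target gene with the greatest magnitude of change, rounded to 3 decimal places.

YGR237C: ΔΔCt = (18.71−16.76) − (19.36−16.88) = 1.95 − 2.48 = -0.53; fold change = 2^0.53 = 1.444
YNL127C: ΔΔCt = (30.77−16.76) − (32.10−16.88) = 14.01 − 15.22 = -1.21; fold change = 2^1.21 = 2.313
YKR145W: ΔΔCt = (32.23−16.76) − (28.93−16.88) = 15.47 − 12.05 = 3.42; fold change = 2^-3.42 = 0.093
YCR098W: ΔΔCt = (28.96−16.76) − (24.96−16.88) = 12.20 − 8.08 = 4.12; fold change = 2^-4.12 = 0.058
YCR098W has the largest |ΔΔCt| = 4.12.

0.058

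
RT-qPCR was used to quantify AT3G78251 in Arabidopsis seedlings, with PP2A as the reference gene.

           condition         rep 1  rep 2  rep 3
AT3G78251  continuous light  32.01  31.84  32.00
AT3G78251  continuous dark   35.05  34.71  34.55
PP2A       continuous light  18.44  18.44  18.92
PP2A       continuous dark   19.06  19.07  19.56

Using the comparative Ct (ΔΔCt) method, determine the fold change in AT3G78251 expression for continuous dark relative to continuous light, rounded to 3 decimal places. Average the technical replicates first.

0.219

Mean Ct: AT3G78251 continuous light 31.950; AT3G78251 continuous dark 34.770; PP2A continuous light 18.600; PP2A continuous dark 19.230
ΔCt(continuous light) = 31.950 − 18.600 = 13.350
ΔCt(continuous dark) = 34.770 − 19.230 = 15.540
ΔΔCt = 15.540 − 13.350 = 2.190
Fold change = 2^(−2.190) = 0.2192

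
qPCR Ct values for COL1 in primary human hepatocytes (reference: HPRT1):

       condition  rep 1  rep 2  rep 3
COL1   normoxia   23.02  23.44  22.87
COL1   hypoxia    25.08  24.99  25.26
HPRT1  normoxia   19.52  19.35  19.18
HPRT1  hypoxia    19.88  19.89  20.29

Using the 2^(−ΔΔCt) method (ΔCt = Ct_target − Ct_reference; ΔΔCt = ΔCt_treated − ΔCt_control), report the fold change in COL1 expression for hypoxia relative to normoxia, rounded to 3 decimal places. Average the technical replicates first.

0.398

Mean Ct: COL1 normoxia 23.110; COL1 hypoxia 25.110; HPRT1 normoxia 19.350; HPRT1 hypoxia 20.020
ΔCt(normoxia) = 23.110 − 19.350 = 3.760
ΔCt(hypoxia) = 25.110 − 20.020 = 5.090
ΔΔCt = 5.090 − 3.760 = 1.330
Fold change = 2^(−1.330) = 0.3978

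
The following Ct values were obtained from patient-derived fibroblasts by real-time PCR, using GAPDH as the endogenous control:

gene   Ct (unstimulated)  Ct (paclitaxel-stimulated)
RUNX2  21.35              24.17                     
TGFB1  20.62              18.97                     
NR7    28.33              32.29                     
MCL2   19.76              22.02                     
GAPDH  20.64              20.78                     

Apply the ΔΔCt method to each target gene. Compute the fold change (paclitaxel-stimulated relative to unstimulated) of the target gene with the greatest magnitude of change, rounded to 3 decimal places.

0.071

RUNX2: ΔΔCt = (24.17−20.78) − (21.35−20.64) = 3.39 − 0.71 = 2.68; fold change = 2^-2.68 = 0.156
TGFB1: ΔΔCt = (18.97−20.78) − (20.62−20.64) = -1.81 − (-0.02) = -1.79; fold change = 2^1.79 = 3.458
NR7: ΔΔCt = (32.29−20.78) − (28.33−20.64) = 11.51 − 7.69 = 3.82; fold change = 2^-3.82 = 0.071
MCL2: ΔΔCt = (22.02−20.78) − (19.76−20.64) = 1.24 − (-0.88) = 2.12; fold change = 2^-2.12 = 0.230
NR7 has the largest |ΔΔCt| = 3.82.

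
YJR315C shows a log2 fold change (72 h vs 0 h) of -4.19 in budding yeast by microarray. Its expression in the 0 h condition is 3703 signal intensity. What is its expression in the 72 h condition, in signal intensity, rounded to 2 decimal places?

Fold change = 2^(-4.19) = 0.0548
72 h expression = 3703 × 0.0548 = 202.88

202.88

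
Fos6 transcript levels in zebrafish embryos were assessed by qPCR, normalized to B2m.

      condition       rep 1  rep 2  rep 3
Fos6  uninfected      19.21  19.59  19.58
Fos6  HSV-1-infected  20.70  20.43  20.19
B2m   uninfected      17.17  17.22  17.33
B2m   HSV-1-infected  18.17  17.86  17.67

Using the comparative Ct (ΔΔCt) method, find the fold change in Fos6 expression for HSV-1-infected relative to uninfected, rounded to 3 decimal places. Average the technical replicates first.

0.801

Mean Ct: Fos6 uninfected 19.460; Fos6 HSV-1-infected 20.440; B2m uninfected 17.240; B2m HSV-1-infected 17.900
ΔCt(uninfected) = 19.460 − 17.240 = 2.220
ΔCt(HSV-1-infected) = 20.440 − 17.900 = 2.540
ΔΔCt = 2.540 − 2.220 = 0.320
Fold change = 2^(−0.320) = 0.8011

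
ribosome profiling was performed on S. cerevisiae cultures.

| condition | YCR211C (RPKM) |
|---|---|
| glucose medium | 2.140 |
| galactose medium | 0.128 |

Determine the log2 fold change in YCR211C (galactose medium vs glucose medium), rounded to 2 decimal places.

Fold change = 0.128 / 2.140 = 0.0598
log2(0.0598) = -4.063

-4.06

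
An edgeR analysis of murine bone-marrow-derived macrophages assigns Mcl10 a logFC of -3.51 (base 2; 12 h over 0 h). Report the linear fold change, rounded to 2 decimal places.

Fold change = 2^(-3.51) = 0.088

0.09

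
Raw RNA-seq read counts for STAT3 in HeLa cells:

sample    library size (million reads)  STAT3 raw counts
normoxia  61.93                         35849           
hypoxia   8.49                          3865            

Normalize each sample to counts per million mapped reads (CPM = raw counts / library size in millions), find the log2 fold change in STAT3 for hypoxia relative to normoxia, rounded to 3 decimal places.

CPM(normoxia) = 35849 / 61.93 = 578.8632
CPM(hypoxia) = 3865 / 8.49 = 455.2415
Fold change = 455.2415 / 578.8632 = 0.78644
log2(0.78644) = -0.3466

-0.347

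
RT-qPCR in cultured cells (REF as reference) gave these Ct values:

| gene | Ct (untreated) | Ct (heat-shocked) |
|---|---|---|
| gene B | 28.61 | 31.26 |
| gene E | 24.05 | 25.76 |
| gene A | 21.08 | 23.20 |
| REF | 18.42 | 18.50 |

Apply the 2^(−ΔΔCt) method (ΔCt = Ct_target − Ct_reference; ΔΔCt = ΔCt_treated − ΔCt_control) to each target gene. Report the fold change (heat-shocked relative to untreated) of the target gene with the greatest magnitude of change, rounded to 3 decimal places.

0.168

gene B: ΔΔCt = (31.26−18.50) − (28.61−18.42) = 12.76 − 10.19 = 2.57; fold change = 2^-2.57 = 0.168
gene E: ΔΔCt = (25.76−18.50) − (24.05−18.42) = 7.26 − 5.63 = 1.63; fold change = 2^-1.63 = 0.323
gene A: ΔΔCt = (23.20−18.50) − (21.08−18.42) = 4.70 − 2.66 = 2.04; fold change = 2^-2.04 = 0.243
gene B has the largest |ΔΔCt| = 2.57.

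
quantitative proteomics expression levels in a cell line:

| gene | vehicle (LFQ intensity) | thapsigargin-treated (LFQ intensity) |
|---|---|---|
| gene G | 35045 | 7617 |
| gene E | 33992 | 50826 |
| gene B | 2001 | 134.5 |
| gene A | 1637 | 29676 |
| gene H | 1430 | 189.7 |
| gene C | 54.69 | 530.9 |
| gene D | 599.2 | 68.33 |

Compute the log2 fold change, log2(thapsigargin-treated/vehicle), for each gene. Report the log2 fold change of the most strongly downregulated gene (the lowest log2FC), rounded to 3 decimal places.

log2(7617/35045) = -2.202  (gene G)
log2(50826/33992) = 0.580  (gene E)
log2(134.5/2001) = -3.895  (gene B)
log2(29676/1637) = 4.180  (gene A)
log2(189.7/1430) = -2.914  (gene H)
log2(530.9/54.69) = 3.279  (gene C)
log2(68.33/599.2) = -3.132  (gene D)
gene B is most strongly downregulated.

-3.895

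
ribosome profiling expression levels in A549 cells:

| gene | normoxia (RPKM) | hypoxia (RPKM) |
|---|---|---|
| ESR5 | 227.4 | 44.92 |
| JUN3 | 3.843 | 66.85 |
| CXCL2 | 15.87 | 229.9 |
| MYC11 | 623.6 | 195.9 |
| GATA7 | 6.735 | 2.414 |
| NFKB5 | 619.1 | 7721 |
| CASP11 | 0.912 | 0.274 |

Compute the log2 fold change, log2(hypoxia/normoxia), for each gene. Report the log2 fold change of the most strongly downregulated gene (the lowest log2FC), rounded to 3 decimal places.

log2(44.92/227.4) = -2.340  (ESR5)
log2(66.85/3.843) = 4.121  (JUN3)
log2(229.9/15.87) = 3.857  (CXCL2)
log2(195.9/623.6) = -1.671  (MYC11)
log2(2.414/6.735) = -1.480  (GATA7)
log2(7721/619.1) = 3.641  (NFKB5)
log2(0.274/0.912) = -1.735  (CASP11)
ESR5 is most strongly downregulated.

-2.340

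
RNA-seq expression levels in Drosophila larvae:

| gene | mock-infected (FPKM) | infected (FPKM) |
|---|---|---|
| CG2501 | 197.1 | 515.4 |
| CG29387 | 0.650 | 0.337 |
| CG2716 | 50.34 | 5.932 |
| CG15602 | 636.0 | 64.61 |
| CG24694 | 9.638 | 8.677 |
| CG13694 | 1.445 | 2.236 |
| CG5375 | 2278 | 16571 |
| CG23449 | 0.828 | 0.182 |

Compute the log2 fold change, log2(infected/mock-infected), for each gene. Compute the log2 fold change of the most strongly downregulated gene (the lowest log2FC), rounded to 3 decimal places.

log2(515.4/197.1) = 1.387  (CG2501)
log2(0.337/0.650) = -0.948  (CG29387)
log2(5.932/50.34) = -3.085  (CG2716)
log2(64.61/636.0) = -3.299  (CG15602)
log2(8.677/9.638) = -0.152  (CG24694)
log2(2.236/1.445) = 0.630  (CG13694)
log2(16571/2278) = 2.863  (CG5375)
log2(0.182/0.828) = -2.186  (CG23449)
CG15602 is most strongly downregulated.

-3.299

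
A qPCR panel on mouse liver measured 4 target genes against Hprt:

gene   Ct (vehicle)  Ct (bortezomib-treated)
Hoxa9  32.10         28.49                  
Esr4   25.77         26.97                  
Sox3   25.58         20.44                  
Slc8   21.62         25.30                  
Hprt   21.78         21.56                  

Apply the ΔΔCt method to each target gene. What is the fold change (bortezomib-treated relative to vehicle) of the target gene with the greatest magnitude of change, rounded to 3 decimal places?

30.274

Hoxa9: ΔΔCt = (28.49−21.56) − (32.10−21.78) = 6.93 − 10.32 = -3.39; fold change = 2^3.39 = 10.483
Esr4: ΔΔCt = (26.97−21.56) − (25.77−21.78) = 5.41 − 3.99 = 1.42; fold change = 2^-1.42 = 0.374
Sox3: ΔΔCt = (20.44−21.56) − (25.58−21.78) = -1.12 − 3.80 = -4.92; fold change = 2^4.92 = 30.274
Slc8: ΔΔCt = (25.30−21.56) − (21.62−21.78) = 3.74 − (-0.16) = 3.90; fold change = 2^-3.90 = 0.067
Sox3 has the largest |ΔΔCt| = 4.92.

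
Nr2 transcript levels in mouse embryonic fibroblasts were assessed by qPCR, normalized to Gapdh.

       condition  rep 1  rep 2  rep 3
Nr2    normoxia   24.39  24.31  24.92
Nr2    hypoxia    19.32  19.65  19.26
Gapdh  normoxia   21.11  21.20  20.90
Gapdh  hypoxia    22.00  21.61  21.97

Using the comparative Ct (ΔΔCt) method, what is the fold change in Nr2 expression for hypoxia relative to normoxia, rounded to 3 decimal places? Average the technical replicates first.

Mean Ct: Nr2 normoxia 24.540; Nr2 hypoxia 19.410; Gapdh normoxia 21.070; Gapdh hypoxia 21.860
ΔCt(normoxia) = 24.540 − 21.070 = 3.470
ΔCt(hypoxia) = 19.410 − 21.860 = -2.450
ΔΔCt = -2.450 − 3.470 = -5.920
Fold change = 2^(−(-5.920)) = 2^5.920 = 60.5477

60.548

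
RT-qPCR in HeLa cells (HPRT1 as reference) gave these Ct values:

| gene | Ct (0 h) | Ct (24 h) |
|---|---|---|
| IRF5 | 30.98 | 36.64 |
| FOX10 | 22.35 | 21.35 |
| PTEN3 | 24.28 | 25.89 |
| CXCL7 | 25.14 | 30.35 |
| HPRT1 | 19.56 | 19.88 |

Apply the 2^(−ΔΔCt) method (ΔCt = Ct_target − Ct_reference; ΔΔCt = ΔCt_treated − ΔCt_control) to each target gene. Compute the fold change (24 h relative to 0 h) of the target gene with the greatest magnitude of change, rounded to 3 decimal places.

IRF5: ΔΔCt = (36.64−19.88) − (30.98−19.56) = 16.76 − 11.42 = 5.34; fold change = 2^-5.34 = 0.025
FOX10: ΔΔCt = (21.35−19.88) − (22.35−19.56) = 1.47 − 2.79 = -1.32; fold change = 2^1.32 = 2.497
PTEN3: ΔΔCt = (25.89−19.88) − (24.28−19.56) = 6.01 − 4.72 = 1.29; fold change = 2^-1.29 = 0.409
CXCL7: ΔΔCt = (30.35−19.88) − (25.14−19.56) = 10.47 − 5.58 = 4.89; fold change = 2^-4.89 = 0.034
IRF5 has the largest |ΔΔCt| = 5.34.

0.025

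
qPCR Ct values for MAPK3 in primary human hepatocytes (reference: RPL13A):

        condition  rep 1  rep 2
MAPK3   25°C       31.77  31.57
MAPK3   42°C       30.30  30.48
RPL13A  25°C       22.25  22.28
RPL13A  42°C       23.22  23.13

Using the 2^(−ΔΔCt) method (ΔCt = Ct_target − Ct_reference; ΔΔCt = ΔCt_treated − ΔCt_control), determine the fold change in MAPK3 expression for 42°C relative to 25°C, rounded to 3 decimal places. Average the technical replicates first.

Mean Ct: MAPK3 25°C 31.670; MAPK3 42°C 30.390; RPL13A 25°C 22.265; RPL13A 42°C 23.175
ΔCt(25°C) = 31.670 − 22.265 = 9.405
ΔCt(42°C) = 30.390 − 23.175 = 7.215
ΔΔCt = 7.215 − 9.405 = -2.190
Fold change = 2^(−(-2.190)) = 2^2.190 = 4.5631

4.563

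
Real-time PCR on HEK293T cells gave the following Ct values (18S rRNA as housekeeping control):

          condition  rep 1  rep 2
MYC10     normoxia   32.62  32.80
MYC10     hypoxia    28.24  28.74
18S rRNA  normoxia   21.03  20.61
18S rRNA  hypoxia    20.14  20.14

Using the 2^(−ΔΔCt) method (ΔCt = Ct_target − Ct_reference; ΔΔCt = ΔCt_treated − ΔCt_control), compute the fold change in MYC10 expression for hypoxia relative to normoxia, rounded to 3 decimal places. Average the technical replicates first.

Mean Ct: MYC10 normoxia 32.710; MYC10 hypoxia 28.490; 18S rRNA normoxia 20.820; 18S rRNA hypoxia 20.140
ΔCt(normoxia) = 32.710 − 20.820 = 11.890
ΔCt(hypoxia) = 28.490 − 20.140 = 8.350
ΔΔCt = 8.350 − 11.890 = -3.540
Fold change = 2^(−(-3.540)) = 2^3.540 = 11.6318

11.632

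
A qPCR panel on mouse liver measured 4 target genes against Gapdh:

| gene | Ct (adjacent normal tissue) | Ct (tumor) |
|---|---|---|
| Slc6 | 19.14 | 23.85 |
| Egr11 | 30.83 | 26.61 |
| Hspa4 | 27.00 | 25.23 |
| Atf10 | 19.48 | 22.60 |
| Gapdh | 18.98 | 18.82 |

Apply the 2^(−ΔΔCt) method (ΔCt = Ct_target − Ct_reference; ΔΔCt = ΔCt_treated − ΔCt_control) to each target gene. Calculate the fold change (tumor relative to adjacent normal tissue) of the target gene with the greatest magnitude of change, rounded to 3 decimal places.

Slc6: ΔΔCt = (23.85−18.82) − (19.14−18.98) = 5.03 − 0.16 = 4.87; fold change = 2^-4.87 = 0.034
Egr11: ΔΔCt = (26.61−18.82) − (30.83−18.98) = 7.79 − 11.85 = -4.06; fold change = 2^4.06 = 16.679
Hspa4: ΔΔCt = (25.23−18.82) − (27.00−18.98) = 6.41 − 8.02 = -1.61; fold change = 2^1.61 = 3.053
Atf10: ΔΔCt = (22.60−18.82) − (19.48−18.98) = 3.78 − 0.50 = 3.28; fold change = 2^-3.28 = 0.103
Slc6 has the largest |ΔΔCt| = 4.87.

0.034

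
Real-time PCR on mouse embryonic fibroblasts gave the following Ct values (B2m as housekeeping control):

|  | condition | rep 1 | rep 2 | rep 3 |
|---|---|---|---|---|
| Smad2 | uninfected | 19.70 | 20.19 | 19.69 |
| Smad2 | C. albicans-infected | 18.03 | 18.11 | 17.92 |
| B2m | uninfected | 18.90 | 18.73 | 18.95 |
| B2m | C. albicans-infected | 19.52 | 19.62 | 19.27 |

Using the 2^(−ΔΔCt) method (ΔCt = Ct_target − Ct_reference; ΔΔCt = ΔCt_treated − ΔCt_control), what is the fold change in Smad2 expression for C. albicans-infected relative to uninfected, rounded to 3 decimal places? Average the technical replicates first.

5.464

Mean Ct: Smad2 uninfected 19.860; Smad2 C. albicans-infected 18.020; B2m uninfected 18.860; B2m C. albicans-infected 19.470
ΔCt(uninfected) = 19.860 − 18.860 = 1.000
ΔCt(C. albicans-infected) = 18.020 − 19.470 = -1.450
ΔΔCt = -1.450 − 1.000 = -2.450
Fold change = 2^(−(-2.450)) = 2^2.450 = 5.4642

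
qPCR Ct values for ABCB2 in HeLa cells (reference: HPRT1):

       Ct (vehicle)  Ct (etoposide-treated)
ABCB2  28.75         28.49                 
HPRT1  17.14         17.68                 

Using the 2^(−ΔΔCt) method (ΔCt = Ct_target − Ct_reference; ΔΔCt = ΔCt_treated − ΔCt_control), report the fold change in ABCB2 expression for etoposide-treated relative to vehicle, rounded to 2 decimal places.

1.74

ΔCt(vehicle) = 28.750 − 17.140 = 11.610
ΔCt(etoposide-treated) = 28.490 − 17.680 = 10.810
ΔΔCt = 10.810 − 11.610 = -0.800
Fold change = 2^(−(-0.800)) = 2^0.800 = 1.741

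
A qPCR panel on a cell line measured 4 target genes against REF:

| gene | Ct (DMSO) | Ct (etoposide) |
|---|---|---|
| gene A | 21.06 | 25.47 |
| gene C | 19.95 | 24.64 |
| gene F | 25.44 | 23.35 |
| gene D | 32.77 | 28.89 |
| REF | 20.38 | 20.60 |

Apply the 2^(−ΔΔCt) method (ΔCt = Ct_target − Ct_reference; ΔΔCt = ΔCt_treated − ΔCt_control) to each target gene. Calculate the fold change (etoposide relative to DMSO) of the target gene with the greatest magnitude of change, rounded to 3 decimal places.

0.045

gene A: ΔΔCt = (25.47−20.60) − (21.06−20.38) = 4.87 − 0.68 = 4.19; fold change = 2^-4.19 = 0.055
gene C: ΔΔCt = (24.64−20.60) − (19.95−20.38) = 4.04 − (-0.43) = 4.47; fold change = 2^-4.47 = 0.045
gene F: ΔΔCt = (23.35−20.60) − (25.44−20.38) = 2.75 − 5.06 = -2.31; fold change = 2^2.31 = 4.959
gene D: ΔΔCt = (28.89−20.60) − (32.77−20.38) = 8.29 − 12.39 = -4.10; fold change = 2^4.10 = 17.148
gene C has the largest |ΔΔCt| = 4.47.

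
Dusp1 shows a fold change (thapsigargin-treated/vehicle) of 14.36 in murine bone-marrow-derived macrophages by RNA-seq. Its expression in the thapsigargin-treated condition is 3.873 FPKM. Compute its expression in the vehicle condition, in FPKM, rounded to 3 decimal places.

vehicle expression = 3.873 / 14.36 = 0.270

0.270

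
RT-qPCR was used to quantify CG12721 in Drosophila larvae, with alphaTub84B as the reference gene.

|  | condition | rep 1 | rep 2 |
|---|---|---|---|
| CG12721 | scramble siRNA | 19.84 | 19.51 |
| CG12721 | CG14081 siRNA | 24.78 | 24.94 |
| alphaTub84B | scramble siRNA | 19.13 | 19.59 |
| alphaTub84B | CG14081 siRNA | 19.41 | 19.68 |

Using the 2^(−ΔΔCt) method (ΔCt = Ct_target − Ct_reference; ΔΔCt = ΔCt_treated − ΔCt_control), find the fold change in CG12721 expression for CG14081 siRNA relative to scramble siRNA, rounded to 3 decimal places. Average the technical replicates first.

Mean Ct: CG12721 scramble siRNA 19.675; CG12721 CG14081 siRNA 24.860; alphaTub84B scramble siRNA 19.360; alphaTub84B CG14081 siRNA 19.545
ΔCt(scramble siRNA) = 19.675 − 19.360 = 0.315
ΔCt(CG14081 siRNA) = 24.860 − 19.545 = 5.315
ΔΔCt = 5.315 − 0.315 = 5.000
Fold change = 2^(−5.000) = 0.0313

0.031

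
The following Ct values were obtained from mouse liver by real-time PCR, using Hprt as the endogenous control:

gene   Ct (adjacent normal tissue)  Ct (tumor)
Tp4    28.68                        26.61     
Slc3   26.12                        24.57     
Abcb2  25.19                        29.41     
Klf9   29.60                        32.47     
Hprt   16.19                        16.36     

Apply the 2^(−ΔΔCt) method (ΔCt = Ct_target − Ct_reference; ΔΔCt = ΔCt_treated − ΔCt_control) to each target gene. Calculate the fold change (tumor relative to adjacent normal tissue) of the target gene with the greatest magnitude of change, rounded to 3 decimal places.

0.060

Tp4: ΔΔCt = (26.61−16.36) − (28.68−16.19) = 10.25 − 12.49 = -2.24; fold change = 2^2.24 = 4.724
Slc3: ΔΔCt = (24.57−16.36) − (26.12−16.19) = 8.21 − 9.93 = -1.72; fold change = 2^1.72 = 3.294
Abcb2: ΔΔCt = (29.41−16.36) − (25.19−16.19) = 13.05 − 9.00 = 4.05; fold change = 2^-4.05 = 0.060
Klf9: ΔΔCt = (32.47−16.36) − (29.60−16.19) = 16.11 − 13.41 = 2.70; fold change = 2^-2.70 = 0.154
Abcb2 has the largest |ΔΔCt| = 4.05.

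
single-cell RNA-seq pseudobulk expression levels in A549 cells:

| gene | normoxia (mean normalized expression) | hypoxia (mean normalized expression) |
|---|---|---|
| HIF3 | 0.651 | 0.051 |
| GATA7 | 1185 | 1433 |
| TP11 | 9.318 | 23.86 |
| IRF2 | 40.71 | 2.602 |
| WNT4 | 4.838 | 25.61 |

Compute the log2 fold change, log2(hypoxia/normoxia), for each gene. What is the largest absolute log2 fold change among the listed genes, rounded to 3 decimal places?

3.968

log2(0.051/0.651) = -3.674  (HIF3)
log2(1433/1185) = 0.274  (GATA7)
log2(23.86/9.318) = 1.357  (TP11)
log2(2.602/40.71) = -3.968  (IRF2)
log2(25.61/4.838) = 2.404  (WNT4)
The largest magnitude belongs to IRF2.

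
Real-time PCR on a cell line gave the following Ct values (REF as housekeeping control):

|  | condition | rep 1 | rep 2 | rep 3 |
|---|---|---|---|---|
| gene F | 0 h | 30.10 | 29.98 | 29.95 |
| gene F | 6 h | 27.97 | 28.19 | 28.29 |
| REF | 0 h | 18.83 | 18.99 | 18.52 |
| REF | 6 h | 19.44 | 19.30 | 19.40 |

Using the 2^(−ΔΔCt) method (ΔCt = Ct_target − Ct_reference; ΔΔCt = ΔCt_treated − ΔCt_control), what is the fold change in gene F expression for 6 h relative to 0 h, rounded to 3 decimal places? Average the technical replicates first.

5.502

Mean Ct: gene F 0 h 30.010; gene F 6 h 28.150; REF 0 h 18.780; REF 6 h 19.380
ΔCt(0 h) = 30.010 − 18.780 = 11.230
ΔCt(6 h) = 28.150 − 19.380 = 8.770
ΔΔCt = 8.770 − 11.230 = -2.460
Fold change = 2^(−(-2.460)) = 2^2.460 = 5.5022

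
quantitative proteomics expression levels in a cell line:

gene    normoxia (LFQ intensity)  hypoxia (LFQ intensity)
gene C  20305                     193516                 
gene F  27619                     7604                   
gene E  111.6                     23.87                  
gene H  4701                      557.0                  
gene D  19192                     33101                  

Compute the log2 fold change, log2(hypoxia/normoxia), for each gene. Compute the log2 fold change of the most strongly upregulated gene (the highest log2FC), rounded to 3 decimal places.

log2(193516/20305) = 3.253  (gene C)
log2(7604/27619) = -1.861  (gene F)
log2(23.87/111.6) = -2.225  (gene E)
log2(557.0/4701) = -3.077  (gene H)
log2(33101/19192) = 0.786  (gene D)
gene C is most strongly upregulated.

3.253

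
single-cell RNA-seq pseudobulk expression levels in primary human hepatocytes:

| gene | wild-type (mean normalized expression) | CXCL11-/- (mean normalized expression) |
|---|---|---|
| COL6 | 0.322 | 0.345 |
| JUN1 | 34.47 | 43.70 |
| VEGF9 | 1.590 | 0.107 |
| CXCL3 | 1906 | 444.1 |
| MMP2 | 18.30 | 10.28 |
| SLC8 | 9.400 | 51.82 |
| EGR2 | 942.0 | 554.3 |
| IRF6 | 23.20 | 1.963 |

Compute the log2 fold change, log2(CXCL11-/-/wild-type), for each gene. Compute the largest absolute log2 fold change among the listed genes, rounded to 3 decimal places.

3.893

log2(0.345/0.322) = 0.100  (COL6)
log2(43.70/34.47) = 0.342  (JUN1)
log2(0.107/1.590) = -3.893  (VEGF9)
log2(444.1/1906) = -2.102  (CXCL3)
log2(10.28/18.30) = -0.832  (MMP2)
log2(51.82/9.400) = 2.463  (SLC8)
log2(554.3/942.0) = -0.765  (EGR2)
log2(1.963/23.20) = -3.563  (IRF6)
The largest magnitude belongs to VEGF9.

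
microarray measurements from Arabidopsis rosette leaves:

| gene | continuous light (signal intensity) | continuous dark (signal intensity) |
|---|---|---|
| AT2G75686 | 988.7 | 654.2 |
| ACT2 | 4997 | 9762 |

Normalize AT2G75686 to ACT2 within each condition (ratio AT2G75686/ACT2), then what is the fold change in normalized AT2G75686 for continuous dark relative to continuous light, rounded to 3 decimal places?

0.339

AT2G75686/ACT2 (continuous light) = 988.7 / 4997 = 0.19786
AT2G75686/ACT2 (continuous dark) = 654.2 / 9762 = 0.067015
Fold change = 0.067015 / 0.19786 = 0.3387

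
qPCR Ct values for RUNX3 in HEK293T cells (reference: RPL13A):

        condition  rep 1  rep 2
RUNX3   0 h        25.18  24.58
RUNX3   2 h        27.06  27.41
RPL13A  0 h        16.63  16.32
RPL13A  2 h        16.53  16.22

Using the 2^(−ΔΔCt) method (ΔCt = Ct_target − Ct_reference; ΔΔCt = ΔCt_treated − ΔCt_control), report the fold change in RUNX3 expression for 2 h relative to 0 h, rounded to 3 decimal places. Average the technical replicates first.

0.182

Mean Ct: RUNX3 0 h 24.880; RUNX3 2 h 27.235; RPL13A 0 h 16.475; RPL13A 2 h 16.375
ΔCt(0 h) = 24.880 − 16.475 = 8.405
ΔCt(2 h) = 27.235 − 16.375 = 10.860
ΔΔCt = 10.860 − 8.405 = 2.455
Fold change = 2^(−2.455) = 0.1824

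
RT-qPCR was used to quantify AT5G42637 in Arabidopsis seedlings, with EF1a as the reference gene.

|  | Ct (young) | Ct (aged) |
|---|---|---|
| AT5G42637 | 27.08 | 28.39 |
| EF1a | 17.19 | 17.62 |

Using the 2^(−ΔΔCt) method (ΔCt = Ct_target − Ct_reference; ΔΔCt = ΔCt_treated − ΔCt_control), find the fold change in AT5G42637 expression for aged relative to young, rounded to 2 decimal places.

ΔCt(young) = 27.080 − 17.190 = 9.890
ΔCt(aged) = 28.390 − 17.620 = 10.770
ΔΔCt = 10.770 − 9.890 = 0.880
Fold change = 2^(−0.880) = 0.543

0.54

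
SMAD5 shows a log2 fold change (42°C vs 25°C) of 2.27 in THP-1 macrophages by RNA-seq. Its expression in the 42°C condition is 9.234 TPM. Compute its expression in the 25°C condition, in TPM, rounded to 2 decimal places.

1.91

Fold change = 2^(2.27) = 4.8232
25°C expression = 9.234 / 4.8232 = 1.91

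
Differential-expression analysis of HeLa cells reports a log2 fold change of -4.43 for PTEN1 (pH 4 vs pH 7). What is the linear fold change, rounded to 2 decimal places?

Fold change = 2^(-4.43) = 0.046

0.05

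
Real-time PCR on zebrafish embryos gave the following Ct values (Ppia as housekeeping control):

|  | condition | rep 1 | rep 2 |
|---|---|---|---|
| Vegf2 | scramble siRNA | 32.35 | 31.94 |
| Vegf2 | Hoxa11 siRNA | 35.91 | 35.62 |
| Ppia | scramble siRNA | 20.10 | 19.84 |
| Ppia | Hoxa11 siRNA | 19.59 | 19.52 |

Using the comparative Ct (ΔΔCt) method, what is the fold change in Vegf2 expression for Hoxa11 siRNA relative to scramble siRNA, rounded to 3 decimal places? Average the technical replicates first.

0.061

Mean Ct: Vegf2 scramble siRNA 32.145; Vegf2 Hoxa11 siRNA 35.765; Ppia scramble siRNA 19.970; Ppia Hoxa11 siRNA 19.555
ΔCt(scramble siRNA) = 32.145 − 19.970 = 12.175
ΔCt(Hoxa11 siRNA) = 35.765 − 19.555 = 16.210
ΔΔCt = 16.210 − 12.175 = 4.035
Fold change = 2^(−4.035) = 0.0610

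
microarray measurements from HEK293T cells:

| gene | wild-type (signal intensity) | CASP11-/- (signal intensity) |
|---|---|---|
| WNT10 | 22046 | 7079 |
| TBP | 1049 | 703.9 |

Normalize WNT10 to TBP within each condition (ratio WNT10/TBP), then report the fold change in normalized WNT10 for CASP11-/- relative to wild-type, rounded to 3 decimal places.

WNT10/TBP (wild-type) = 22046 / 1049 = 21.016
WNT10/TBP (CASP11-/-) = 7079 / 703.9 = 10.057
Fold change = 10.057 / 21.016 = 0.4785

0.479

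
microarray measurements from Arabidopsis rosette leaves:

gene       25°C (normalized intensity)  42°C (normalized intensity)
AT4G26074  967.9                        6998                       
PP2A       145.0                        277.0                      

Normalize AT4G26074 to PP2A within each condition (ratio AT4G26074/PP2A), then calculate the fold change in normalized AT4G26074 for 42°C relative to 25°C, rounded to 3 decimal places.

AT4G26074/PP2A (25°C) = 967.9 / 145.0 = 6.6752
AT4G26074/PP2A (42°C) = 6998 / 277.0 = 25.264
Fold change = 25.264 / 6.6752 = 3.7847

3.785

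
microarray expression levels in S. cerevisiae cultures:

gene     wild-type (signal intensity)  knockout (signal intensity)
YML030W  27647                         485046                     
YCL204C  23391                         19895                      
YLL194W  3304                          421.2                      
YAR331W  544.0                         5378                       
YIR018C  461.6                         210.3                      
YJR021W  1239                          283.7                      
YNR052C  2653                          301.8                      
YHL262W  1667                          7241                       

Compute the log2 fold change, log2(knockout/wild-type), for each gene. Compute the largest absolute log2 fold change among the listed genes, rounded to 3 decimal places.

log2(485046/27647) = 4.133  (YML030W)
log2(19895/23391) = -0.234  (YCL204C)
log2(421.2/3304) = -2.972  (YLL194W)
log2(5378/544.0) = 3.305  (YAR331W)
log2(210.3/461.6) = -1.134  (YIR018C)
log2(283.7/1239) = -2.127  (YJR021W)
log2(301.8/2653) = -3.136  (YNR052C)
log2(7241/1667) = 2.119  (YHL262W)
The largest magnitude belongs to YML030W.

4.133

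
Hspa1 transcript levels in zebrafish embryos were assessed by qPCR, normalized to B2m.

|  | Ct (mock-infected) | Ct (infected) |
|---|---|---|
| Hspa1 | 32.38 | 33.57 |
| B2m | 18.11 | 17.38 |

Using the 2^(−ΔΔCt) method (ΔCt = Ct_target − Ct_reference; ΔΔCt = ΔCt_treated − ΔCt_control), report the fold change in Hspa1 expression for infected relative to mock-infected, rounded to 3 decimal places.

0.264

ΔCt(mock-infected) = 32.380 − 18.110 = 14.270
ΔCt(infected) = 33.570 − 17.380 = 16.190
ΔΔCt = 16.190 − 14.270 = 1.920
Fold change = 2^(−1.920) = 0.2643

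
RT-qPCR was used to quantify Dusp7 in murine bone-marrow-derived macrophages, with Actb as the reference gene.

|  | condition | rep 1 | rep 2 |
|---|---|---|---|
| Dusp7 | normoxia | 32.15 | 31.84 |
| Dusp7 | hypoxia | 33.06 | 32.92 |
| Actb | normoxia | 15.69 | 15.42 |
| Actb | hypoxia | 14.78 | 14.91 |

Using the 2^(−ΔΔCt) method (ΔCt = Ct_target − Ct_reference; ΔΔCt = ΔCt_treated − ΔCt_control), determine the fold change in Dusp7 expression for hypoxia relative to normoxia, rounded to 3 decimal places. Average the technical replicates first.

Mean Ct: Dusp7 normoxia 31.995; Dusp7 hypoxia 32.990; Actb normoxia 15.555; Actb hypoxia 14.845
ΔCt(normoxia) = 31.995 − 15.555 = 16.440
ΔCt(hypoxia) = 32.990 − 14.845 = 18.145
ΔΔCt = 18.145 − 16.440 = 1.705
Fold change = 2^(−1.705) = 0.3067

0.307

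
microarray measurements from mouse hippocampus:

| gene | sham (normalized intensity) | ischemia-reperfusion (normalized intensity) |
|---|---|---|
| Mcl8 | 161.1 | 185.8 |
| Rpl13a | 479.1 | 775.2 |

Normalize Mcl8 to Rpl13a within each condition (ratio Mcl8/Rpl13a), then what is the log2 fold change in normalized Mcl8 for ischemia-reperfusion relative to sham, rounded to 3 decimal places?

Mcl8/Rpl13a (sham) = 161.1 / 479.1 = 0.33626
Mcl8/Rpl13a (ischemia-reperfusion) = 185.8 / 775.2 = 0.23968
Fold change = 0.23968 / 0.33626 = 0.7128
log2(0.7128) = -0.4884

-0.488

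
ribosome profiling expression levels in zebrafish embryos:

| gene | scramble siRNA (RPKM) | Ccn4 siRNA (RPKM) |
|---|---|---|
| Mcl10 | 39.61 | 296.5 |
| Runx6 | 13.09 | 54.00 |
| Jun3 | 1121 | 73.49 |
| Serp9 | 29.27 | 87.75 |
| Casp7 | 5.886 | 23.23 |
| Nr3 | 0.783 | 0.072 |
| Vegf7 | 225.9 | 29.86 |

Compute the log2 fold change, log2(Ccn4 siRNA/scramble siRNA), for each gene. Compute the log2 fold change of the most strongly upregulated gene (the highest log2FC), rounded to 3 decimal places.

log2(296.5/39.61) = 2.904  (Mcl10)
log2(54.00/13.09) = 2.044  (Runx6)
log2(73.49/1121) = -3.931  (Jun3)
log2(87.75/29.27) = 1.584  (Serp9)
log2(23.23/5.886) = 1.981  (Casp7)
log2(0.072/0.783) = -3.443  (Nr3)
log2(29.86/225.9) = -2.919  (Vegf7)
Mcl10 is most strongly upregulated.

2.904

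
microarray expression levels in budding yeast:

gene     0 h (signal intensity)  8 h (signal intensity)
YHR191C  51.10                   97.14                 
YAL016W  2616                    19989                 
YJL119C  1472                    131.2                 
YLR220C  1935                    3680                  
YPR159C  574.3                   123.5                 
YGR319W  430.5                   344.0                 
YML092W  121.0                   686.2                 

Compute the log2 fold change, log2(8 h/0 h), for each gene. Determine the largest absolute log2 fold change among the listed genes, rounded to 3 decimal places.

log2(97.14/51.10) = 0.927  (YHR191C)
log2(19989/2616) = 2.934  (YAL016W)
log2(131.2/1472) = -3.488  (YJL119C)
log2(3680/1935) = 0.927  (YLR220C)
log2(123.5/574.3) = -2.217  (YPR159C)
log2(344.0/430.5) = -0.324  (YGR319W)
log2(686.2/121.0) = 2.504  (YML092W)
The largest magnitude belongs to YJL119C.

3.488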